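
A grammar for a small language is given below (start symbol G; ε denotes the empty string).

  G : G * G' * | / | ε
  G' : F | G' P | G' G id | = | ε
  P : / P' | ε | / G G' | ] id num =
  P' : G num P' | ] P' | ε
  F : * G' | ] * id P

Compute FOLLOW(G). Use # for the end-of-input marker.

G is the start symbol, so # ∈ FOLLOW(G).
In G : G * G' *: add FIRST(* G' *) = { * }.
In G' : G' G id: add FIRST(id) = { id }.
In P : / G G': add FIRST(G')\{ε} = { *, /, =, ], id }.
  Since G' is nullable, also add FOLLOW(P) = { *, /, ], id }.
In P' : G num P': add FIRST(num P') = { num }.
Union: FOLLOW(G) = { #, *, /, =, ], id, num }.

{ #, *, /, =, ], id, num }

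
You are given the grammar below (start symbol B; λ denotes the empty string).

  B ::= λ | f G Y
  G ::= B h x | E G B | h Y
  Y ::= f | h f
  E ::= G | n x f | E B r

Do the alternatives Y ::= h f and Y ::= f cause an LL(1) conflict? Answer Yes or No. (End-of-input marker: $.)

FIRST(h f) = { h } and FIRST(f) = { f }.
The FIRST sets are disjoint and neither alternative is nullable — no conflict.

No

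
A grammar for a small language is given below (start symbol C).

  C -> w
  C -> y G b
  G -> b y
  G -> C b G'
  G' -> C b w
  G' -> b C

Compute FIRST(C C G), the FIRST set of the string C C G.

Add FIRST(C) = { w, y }; C is not nullable, stop.

{ w, y }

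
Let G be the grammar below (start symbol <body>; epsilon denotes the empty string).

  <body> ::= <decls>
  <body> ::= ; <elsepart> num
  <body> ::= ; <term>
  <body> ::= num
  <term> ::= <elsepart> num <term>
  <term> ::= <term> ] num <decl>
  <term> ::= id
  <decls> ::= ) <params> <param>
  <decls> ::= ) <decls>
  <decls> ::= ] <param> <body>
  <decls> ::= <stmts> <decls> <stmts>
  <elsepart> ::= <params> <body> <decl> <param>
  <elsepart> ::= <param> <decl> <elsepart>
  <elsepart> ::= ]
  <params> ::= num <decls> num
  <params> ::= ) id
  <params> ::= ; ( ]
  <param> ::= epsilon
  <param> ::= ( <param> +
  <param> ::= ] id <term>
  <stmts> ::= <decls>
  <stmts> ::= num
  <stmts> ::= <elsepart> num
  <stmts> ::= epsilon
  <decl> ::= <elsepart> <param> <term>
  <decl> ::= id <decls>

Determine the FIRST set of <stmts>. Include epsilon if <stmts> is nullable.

From <stmts> ::= <decls>: add FIRST(<decls>) = { (, ), ;, ], id, num }.
<stmts> ::= num contributes {num}.
From <stmts> ::= <elsepart> num: add FIRST(<elsepart>) = { (, ), ;, ], id, num }.
<stmts> ::= epsilon contributes epsilon.
Union: FIRST(<stmts>) = { (, ), ;, ], id, num, epsilon }.

{ (, ), ;, ], id, num, epsilon }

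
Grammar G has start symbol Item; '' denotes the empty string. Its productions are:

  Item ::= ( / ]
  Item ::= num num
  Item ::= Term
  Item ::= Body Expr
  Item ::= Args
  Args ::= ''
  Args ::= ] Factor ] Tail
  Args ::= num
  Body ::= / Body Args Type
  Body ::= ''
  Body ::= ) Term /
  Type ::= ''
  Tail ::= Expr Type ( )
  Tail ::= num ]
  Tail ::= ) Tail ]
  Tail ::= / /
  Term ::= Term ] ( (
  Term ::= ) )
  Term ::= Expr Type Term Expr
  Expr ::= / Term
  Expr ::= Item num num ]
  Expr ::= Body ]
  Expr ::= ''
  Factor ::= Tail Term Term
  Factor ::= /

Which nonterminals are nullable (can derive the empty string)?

{ Args, Body, Expr, Item, Type }

Directly nullable (have an ''-production): Args, Body, Type, Expr.
Item ::= Body Expr with every symbol nullable, so Item is nullable.
No other nonterminal has a production whose RHS symbols are all nullable.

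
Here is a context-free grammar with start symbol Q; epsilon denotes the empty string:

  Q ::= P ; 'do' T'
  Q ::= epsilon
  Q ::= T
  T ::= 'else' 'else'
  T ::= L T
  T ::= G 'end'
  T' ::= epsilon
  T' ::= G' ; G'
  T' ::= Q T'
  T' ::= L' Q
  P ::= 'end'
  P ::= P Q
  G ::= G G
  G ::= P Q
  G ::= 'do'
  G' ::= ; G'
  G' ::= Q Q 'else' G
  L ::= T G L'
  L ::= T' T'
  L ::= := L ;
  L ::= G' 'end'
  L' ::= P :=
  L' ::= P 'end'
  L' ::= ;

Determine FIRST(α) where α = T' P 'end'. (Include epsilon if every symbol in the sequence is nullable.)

{ 'do', 'else', 'end', :=, ; }

Add FIRST(T')\{epsilon} = { 'do', 'else', 'end', :=, ; }; T' is nullable, continue.
Add FIRST(P) = { 'end' }; P is not nullable, stop.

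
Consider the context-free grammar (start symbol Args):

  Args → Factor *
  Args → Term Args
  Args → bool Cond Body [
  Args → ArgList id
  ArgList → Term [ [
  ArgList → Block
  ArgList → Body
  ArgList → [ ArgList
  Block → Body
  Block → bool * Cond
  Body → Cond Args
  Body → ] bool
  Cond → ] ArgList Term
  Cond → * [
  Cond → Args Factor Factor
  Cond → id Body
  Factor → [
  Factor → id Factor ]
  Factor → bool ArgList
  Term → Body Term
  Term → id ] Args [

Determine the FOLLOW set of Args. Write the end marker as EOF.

{ EOF, *, [, ], bool, id }

Args is the start symbol, so EOF ∈ FOLLOW(Args).
In Args → Term Args: Args is at the end, add FOLLOW(Args) = { EOF, *, [, ], bool, id }.
In Body → Cond Args: Args is at the end, add FOLLOW(Body) = { *, [, ], bool, id }.
In Cond → Args Factor Factor: add FIRST(Factor Factor) = { [, bool, id }.
In Term → id ] Args [: add FIRST([) = { [ }.
Union: FOLLOW(Args) = { EOF, *, [, ], bool, id }.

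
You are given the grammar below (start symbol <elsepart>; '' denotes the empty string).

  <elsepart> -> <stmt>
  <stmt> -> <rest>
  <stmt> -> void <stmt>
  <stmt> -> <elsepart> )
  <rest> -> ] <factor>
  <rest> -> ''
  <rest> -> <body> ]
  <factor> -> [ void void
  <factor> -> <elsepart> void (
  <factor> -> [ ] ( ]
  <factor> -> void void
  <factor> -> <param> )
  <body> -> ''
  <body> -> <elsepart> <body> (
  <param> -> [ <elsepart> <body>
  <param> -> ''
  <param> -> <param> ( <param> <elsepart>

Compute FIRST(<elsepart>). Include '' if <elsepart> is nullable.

{ (, ), ], void, '' }

From <elsepart> -> <stmt>: add FIRST(<stmt>) = { (, ), ], void, '' } (including '' since <stmt> is nullable).
Union: FIRST(<elsepart>) = { (, ), ], void, '' }.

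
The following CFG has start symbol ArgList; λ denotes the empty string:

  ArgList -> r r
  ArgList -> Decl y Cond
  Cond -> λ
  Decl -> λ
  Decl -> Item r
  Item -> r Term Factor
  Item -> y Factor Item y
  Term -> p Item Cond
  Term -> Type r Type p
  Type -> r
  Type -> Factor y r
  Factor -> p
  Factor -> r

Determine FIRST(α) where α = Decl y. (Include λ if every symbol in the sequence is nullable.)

Add FIRST(Decl)\{λ} = { r, y }; Decl is nullable, continue.
y is a terminal; add {y} and stop.

{ r, y }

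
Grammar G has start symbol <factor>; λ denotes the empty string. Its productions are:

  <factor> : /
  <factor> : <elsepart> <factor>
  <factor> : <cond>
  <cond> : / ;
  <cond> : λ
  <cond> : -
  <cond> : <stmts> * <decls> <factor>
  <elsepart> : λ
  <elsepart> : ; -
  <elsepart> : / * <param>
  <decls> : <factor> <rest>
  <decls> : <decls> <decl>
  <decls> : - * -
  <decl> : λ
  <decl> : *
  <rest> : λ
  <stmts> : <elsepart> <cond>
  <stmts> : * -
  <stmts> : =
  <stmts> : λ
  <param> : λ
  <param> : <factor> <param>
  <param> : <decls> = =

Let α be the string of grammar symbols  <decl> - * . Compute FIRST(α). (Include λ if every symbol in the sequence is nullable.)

Add FIRST(<decl>)\{λ} = { * }; <decl> is nullable, continue.
- is a terminal; add {-} and stop.

{ *, - }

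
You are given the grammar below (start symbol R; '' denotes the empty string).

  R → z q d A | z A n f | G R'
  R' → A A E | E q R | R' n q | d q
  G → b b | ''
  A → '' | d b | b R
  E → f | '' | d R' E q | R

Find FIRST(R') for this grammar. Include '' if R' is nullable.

From R' → A A E: A, A, E nullable, take FIRST(A) ∪ FIRST(A) ∪ FIRST(E) = { b, d, f, n, q, z }; also '' since the whole RHS is nullable.
From R' → E q R: E nullable, take FIRST(E) ∪ {q} = { b, d, f, n, q, z }.
From R' → R' n q: R' nullable, take FIRST(R') ∪ {n} = { b, d, f, n, q, z }.
R' → d q contributes {d}.
Union: FIRST(R') = { b, d, f, n, q, z, '' }.

{ b, d, f, n, q, z, '' }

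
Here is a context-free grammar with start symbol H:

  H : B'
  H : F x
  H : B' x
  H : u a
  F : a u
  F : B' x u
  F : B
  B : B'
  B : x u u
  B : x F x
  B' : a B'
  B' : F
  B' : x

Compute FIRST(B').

B' : a B' contributes {a}.
From B' : F: add FIRST(F) = { a, x }.
B' : x contributes {x}.
Union: FIRST(B') = { a, x }.

{ a, x }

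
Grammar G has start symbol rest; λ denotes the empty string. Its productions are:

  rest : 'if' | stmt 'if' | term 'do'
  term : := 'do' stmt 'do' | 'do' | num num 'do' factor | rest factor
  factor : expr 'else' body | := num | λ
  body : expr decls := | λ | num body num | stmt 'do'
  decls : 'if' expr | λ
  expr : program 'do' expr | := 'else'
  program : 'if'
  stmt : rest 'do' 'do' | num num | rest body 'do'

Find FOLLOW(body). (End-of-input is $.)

In factor : expr 'else' body: body is at the end, add FOLLOW(factor) = { 'do' }.
In body : num body num: add FIRST(num) = { num }.
In stmt : rest body 'do': add FIRST('do') = { 'do' }.
Union: FOLLOW(body) = { 'do', num }.

{ 'do', num }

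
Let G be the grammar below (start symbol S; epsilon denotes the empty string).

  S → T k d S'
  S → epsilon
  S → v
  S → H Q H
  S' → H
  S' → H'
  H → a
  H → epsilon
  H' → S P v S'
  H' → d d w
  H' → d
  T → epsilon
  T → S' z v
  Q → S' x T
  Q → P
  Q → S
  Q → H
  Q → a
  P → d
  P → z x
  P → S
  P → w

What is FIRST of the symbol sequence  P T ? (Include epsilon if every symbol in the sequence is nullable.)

{ a, d, k, v, w, x, z, epsilon }

Add FIRST(P)\{epsilon} = { a, d, k, v, w, x, z }; P is nullable, continue.
Add FIRST(T)\{epsilon} = { a, d, k, v, w, x, z }; T is nullable, continue.
Every symbol is nullable, so include epsilon.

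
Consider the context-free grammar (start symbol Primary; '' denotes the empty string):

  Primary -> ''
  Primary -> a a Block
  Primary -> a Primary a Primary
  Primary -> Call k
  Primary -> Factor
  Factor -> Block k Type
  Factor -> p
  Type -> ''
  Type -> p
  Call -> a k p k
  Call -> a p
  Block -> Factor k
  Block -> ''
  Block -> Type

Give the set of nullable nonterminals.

Directly nullable (have an ''-production): Primary, Type, Block.
No other nonterminal has a production whose RHS symbols are all nullable.

{ Block, Primary, Type }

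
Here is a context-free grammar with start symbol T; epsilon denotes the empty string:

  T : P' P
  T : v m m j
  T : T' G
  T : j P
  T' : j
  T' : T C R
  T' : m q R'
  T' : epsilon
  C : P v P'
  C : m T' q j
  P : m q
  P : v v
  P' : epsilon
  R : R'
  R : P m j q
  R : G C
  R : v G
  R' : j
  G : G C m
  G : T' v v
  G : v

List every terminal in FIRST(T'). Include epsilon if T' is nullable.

{ j, m, v, epsilon }

T' : j contributes {j}.
From T' : T C R: add FIRST(T) = { j, m, v }.
T' : m q R' contributes {m}.
T' : epsilon contributes epsilon.
Union: FIRST(T') = { j, m, v, epsilon }.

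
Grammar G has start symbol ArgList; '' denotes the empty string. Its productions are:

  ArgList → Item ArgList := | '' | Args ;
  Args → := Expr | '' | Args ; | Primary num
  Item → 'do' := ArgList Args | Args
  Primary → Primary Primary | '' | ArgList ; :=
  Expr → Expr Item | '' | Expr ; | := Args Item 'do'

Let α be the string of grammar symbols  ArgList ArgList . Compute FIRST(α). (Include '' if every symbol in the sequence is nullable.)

{ 'do', :=, ;, num, '' }

Add FIRST(ArgList)\{''} = { 'do', :=, ;, num }; ArgList is nullable, continue.
Add FIRST(ArgList)\{''} = { 'do', :=, ;, num }; ArgList is nullable, continue.
Every symbol is nullable, so include ''.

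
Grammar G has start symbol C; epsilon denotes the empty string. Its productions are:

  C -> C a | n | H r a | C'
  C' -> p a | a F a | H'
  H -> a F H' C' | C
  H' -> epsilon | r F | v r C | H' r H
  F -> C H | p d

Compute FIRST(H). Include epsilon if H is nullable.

H -> a F H' C' contributes {a}.
From H -> C: add FIRST(C) = { a, n, p, r, v, epsilon } (including epsilon since C is nullable).
Union: FIRST(H) = { a, n, p, r, v, epsilon }.

{ a, n, p, r, v, epsilon }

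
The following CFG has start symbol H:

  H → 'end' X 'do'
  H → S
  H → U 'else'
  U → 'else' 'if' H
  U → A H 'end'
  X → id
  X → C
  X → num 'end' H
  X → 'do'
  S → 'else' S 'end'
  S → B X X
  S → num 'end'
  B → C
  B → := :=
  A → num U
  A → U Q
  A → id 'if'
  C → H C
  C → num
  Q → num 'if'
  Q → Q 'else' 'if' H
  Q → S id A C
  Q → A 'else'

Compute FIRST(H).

{ 'else', 'end', :=, id, num }

H → 'end' X 'do' contributes {'end'}.
From H → S: add FIRST(S) = { 'else', 'end', :=, id, num }.
From H → U 'else': add FIRST(U) = { 'else', id, num }.
Union: FIRST(H) = { 'else', 'end', :=, id, num }.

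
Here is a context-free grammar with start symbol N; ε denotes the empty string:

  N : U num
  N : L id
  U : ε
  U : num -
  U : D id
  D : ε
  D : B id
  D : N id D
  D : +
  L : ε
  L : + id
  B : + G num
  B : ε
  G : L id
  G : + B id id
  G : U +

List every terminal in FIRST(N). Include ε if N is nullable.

{ +, id, num }

From N : U num: U nullable, take FIRST(U) ∪ {num} = { +, id, num }.
From N : L id: L nullable, take FIRST(L) ∪ {id} = { +, id }.
Union: FIRST(N) = { +, id, num }.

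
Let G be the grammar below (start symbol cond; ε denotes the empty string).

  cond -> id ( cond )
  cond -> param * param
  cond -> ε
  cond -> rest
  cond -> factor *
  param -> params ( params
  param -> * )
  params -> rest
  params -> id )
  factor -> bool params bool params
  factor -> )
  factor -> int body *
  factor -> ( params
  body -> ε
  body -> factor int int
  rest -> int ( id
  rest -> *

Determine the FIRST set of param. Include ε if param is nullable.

From param -> params ( params: add FIRST(params) = { *, id, int }.
param -> * ) contributes {*}.
Union: FIRST(param) = { *, id, int }.

{ *, id, int }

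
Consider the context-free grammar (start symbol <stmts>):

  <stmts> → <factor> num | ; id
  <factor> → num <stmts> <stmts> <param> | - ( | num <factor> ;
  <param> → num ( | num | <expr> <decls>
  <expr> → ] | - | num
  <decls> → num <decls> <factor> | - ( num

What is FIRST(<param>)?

<param> → num ( contributes {num}.
<param> → num contributes {num}.
From <param> → <expr> <decls>: add FIRST(<expr>) = { -, ], num }.
Union: FIRST(<param>) = { -, ], num }.

{ -, ], num }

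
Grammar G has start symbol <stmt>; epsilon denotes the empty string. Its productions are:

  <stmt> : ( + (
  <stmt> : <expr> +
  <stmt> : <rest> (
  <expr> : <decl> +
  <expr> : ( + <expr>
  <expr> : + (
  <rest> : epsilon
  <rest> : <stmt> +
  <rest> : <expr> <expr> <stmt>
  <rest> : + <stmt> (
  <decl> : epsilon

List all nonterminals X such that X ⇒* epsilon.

Directly nullable (have an epsilon-production): <rest>, <decl>.
No other nonterminal has a production whose RHS symbols are all nullable.

{ <decl>, <rest> }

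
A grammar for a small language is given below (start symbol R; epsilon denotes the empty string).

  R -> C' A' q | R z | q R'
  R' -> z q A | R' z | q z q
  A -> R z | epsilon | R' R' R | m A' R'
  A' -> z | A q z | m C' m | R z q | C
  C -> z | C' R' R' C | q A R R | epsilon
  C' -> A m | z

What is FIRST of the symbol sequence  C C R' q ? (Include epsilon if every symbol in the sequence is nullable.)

{ m, q, z }

Add FIRST(C)\{epsilon} = { m, q, z }; C is nullable, continue.
Add FIRST(C)\{epsilon} = { m, q, z }; C is nullable, continue.
Add FIRST(R') = { q, z }; R' is not nullable, stop.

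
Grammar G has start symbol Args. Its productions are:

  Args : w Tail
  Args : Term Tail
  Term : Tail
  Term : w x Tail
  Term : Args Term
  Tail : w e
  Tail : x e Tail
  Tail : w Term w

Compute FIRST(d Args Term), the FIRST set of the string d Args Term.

d is a terminal; add {d} and stop.

{ d }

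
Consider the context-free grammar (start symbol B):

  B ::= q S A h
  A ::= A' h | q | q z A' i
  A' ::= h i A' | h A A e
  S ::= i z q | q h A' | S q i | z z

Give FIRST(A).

{ h, q }

From A ::= A' h: add FIRST(A') = { h }.
A ::= q contributes {q}.
A ::= q z A' i contributes {q}.
Union: FIRST(A) = { h, q }.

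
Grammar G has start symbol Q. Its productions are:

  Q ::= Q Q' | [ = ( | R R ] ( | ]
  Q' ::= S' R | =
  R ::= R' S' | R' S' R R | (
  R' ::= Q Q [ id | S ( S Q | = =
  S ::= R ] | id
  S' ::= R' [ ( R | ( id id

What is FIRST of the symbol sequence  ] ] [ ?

{ ] }

] is a terminal; add {]} and stop.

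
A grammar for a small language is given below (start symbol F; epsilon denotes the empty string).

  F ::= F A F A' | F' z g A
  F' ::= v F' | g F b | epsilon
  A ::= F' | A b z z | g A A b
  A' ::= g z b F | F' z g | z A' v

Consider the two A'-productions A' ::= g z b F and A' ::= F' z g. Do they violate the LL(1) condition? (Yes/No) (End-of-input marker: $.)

FIRST(g z b F) = { g } and FIRST(F' z g) = { g, v, z }.
Both contain g, so the two alternatives are not disjoint — LL(1) conflict.

Yes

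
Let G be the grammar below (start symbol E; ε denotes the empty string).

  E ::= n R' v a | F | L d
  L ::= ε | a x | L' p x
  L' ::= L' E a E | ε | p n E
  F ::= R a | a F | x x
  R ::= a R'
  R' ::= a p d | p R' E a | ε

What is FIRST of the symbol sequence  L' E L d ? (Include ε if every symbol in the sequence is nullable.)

Add FIRST(L')\{ε} = { a, d, n, p, x }; L' is nullable, continue.
Add FIRST(E) = { a, d, n, p, x }; E is not nullable, stop.

{ a, d, n, p, x }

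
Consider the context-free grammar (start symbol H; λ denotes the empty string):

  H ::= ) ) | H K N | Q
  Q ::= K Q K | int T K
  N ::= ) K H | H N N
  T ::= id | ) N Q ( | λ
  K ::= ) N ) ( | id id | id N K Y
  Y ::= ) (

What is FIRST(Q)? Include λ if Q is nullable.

From Q ::= K Q K: add FIRST(K) = { ), id }.
Q ::= int T K contributes {int}.
Union: FIRST(Q) = { ), id, int }.

{ ), id, int }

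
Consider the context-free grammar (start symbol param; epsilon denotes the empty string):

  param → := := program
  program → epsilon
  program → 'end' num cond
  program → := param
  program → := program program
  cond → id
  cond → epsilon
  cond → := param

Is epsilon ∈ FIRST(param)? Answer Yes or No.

No

Nullable nonterminals: cond, program.
No production of param has an RHS whose symbols are all nullable, so param is not nullable.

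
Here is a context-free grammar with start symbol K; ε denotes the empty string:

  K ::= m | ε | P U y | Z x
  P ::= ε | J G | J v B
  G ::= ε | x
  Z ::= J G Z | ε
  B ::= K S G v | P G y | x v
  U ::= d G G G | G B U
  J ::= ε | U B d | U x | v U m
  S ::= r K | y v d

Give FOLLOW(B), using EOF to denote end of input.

In P ::= J v B: B is at the end, add FOLLOW(P) = { d, m, r, v, x, y }.
In U ::= G B U: add FIRST(U) = { d, m, r, v, x, y }.
In J ::= U B d: add FIRST(d) = { d }.
Union: FOLLOW(B) = { d, m, r, v, x, y }.

{ d, m, r, v, x, y }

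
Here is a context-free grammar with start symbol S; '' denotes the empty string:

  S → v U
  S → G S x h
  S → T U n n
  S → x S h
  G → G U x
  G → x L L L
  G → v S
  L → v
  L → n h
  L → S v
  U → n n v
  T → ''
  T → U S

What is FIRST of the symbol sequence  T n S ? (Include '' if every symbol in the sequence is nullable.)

Add FIRST(T)\{''} = { n }; T is nullable, continue.
n is a terminal; add {n} and stop.

{ n }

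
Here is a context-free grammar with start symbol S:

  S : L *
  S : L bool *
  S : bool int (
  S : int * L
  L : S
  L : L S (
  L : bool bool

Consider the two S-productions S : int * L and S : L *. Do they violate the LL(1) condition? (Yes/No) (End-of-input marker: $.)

FIRST(int * L) = { int } and FIRST(L *) = { bool, int }.
Both contain int, so the two alternatives are not disjoint — LL(1) conflict.

Yes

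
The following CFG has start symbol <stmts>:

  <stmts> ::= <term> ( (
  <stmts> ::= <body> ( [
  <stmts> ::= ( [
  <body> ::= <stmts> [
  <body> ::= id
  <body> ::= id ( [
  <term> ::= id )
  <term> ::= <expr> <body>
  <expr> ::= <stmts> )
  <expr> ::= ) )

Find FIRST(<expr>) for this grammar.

{ (, ), id }

From <expr> ::= <stmts> ): add FIRST(<stmts>) = { (, ), id }.
<expr> ::= ) ) contributes {)}.
Union: FIRST(<expr>) = { (, ), id }.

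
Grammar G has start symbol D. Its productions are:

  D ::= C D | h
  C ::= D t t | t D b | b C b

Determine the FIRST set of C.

From C ::= D t t: add FIRST(D) = { b, h, t }.
C ::= t D b contributes {t}.
C ::= b C b contributes {b}.
Union: FIRST(C) = { b, h, t }.

{ b, h, t }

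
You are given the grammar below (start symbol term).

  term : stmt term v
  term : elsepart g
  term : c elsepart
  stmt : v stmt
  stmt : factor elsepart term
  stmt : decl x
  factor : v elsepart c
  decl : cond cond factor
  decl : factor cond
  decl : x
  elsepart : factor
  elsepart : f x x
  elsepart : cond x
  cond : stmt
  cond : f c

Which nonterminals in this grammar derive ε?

{ } (none)

No nonterminal has an empty production or an RHS whose symbols are all nullable.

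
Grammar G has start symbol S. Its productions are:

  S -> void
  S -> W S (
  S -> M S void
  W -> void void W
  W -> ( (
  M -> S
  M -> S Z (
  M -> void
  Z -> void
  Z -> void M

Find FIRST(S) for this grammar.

S -> void contributes {void}.
From S -> W S (: add FIRST(W) = { (, void }.
From S -> M S void: add FIRST(M) = { (, void }.
Union: FIRST(S) = { (, void }.

{ (, void }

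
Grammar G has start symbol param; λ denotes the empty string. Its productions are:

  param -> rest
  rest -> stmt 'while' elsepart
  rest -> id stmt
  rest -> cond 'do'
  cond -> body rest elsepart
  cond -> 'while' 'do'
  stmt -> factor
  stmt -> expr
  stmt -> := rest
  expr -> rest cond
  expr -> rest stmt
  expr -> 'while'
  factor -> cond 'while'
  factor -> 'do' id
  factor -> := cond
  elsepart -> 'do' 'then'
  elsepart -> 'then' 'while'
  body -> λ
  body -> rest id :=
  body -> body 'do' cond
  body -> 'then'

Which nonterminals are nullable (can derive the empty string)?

Directly nullable (have an λ-production): body.
No other nonterminal has a production whose RHS symbols are all nullable.

{ body }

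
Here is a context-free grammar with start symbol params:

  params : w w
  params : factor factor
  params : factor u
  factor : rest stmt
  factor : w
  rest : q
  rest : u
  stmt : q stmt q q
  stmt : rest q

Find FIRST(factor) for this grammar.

{ q, u, w }

From factor : rest stmt: add FIRST(rest) = { q, u }.
factor : w contributes {w}.
Union: FIRST(factor) = { q, u, w }.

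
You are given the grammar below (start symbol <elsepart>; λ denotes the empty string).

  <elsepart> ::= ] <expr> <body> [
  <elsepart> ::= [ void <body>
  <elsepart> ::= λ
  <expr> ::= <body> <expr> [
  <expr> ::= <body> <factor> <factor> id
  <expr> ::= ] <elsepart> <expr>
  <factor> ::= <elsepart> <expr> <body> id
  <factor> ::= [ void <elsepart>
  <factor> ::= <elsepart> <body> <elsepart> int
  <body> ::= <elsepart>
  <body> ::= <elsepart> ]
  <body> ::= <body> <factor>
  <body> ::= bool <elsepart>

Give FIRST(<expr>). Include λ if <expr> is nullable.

From <expr> ::= <body> <expr> [: <body> nullable, take FIRST(<body>) ∪ FIRST(<expr>) = { [, ], bool, int }.
From <expr> ::= <body> <factor> <factor> id: <body> nullable, take FIRST(<body>) ∪ FIRST(<factor>) = { [, ], bool, int }.
<expr> ::= ] <elsepart> <expr> contributes {]}.
Union: FIRST(<expr>) = { [, ], bool, int }.

{ [, ], bool, int }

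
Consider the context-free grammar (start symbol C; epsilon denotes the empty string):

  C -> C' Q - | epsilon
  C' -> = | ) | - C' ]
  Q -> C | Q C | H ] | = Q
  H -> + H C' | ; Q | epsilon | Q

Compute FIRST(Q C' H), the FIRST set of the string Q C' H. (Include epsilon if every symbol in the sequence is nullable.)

{ ), +, -, ;, =, ] }

Add FIRST(Q)\{epsilon} = { ), +, -, ;, =, ] }; Q is nullable, continue.
Add FIRST(C') = { ), -, = }; C' is not nullable, stop.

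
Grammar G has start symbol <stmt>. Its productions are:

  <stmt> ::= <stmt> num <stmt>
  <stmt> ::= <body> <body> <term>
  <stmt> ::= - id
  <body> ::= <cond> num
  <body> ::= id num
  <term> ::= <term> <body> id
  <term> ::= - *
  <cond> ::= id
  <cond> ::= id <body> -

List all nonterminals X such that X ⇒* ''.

{ } (none)

No nonterminal has an empty production or an RHS whose symbols are all nullable.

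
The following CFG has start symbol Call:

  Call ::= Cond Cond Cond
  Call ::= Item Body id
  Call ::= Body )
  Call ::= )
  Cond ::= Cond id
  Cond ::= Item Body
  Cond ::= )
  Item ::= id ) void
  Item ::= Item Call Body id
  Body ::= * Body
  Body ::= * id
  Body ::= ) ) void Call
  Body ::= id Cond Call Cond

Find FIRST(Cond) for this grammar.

From Cond ::= Cond id: add FIRST(Cond) = { ), id }.
From Cond ::= Item Body: add FIRST(Item) = { id }.
Cond ::= ) contributes {)}.
Union: FIRST(Cond) = { ), id }.

{ ), id }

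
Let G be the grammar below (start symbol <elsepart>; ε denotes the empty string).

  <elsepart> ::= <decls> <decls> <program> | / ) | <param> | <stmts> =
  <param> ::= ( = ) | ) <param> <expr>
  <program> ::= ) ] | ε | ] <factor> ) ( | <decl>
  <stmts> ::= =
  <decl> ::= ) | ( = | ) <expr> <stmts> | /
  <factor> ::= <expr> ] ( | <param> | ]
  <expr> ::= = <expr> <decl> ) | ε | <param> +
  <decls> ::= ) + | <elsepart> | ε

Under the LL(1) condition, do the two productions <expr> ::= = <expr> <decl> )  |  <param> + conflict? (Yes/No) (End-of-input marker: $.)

No

FIRST(= <expr> <decl> )) = { = } and FIRST(<param> +) = { (, ) }.
The FIRST sets are disjoint and neither alternative is nullable — no conflict.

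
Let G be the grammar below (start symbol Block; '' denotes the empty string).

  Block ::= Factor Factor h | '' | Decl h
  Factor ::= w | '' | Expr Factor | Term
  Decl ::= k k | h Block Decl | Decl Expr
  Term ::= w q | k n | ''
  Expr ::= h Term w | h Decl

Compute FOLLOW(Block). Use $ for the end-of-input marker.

Block is the start symbol, so $ ∈ FOLLOW(Block).
In Decl ::= h Block Decl: add FIRST(Decl) = { h, k }.
Union: FOLLOW(Block) = { $, h, k }.

{ $, h, k }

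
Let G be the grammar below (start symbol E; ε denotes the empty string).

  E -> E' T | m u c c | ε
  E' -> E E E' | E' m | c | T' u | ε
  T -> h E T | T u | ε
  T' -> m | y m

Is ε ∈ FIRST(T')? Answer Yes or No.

No

Nullable nonterminals: E, E', T.
No production of T' has an RHS whose symbols are all nullable, so T' is not nullable.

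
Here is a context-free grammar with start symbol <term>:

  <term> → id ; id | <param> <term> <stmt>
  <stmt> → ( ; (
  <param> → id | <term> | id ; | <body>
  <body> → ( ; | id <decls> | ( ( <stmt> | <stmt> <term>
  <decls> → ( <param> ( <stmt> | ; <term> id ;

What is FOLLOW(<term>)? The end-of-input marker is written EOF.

<term> is the start symbol, so EOF ∈ FOLLOW(<term>).
In <term> → <param> <term> <stmt>: add FIRST(<stmt>) = { ( }.
In <param> → <term>: <term> is at the end, add FOLLOW(<param>) = { (, id }.
In <body> → <stmt> <term>: <term> is at the end, add FOLLOW(<body>) = { (, id }.
In <decls> → ; <term> id ;: add FIRST(id ;) = { id }.
Union: FOLLOW(<term>) = { EOF, (, id }.

{ EOF, (, id }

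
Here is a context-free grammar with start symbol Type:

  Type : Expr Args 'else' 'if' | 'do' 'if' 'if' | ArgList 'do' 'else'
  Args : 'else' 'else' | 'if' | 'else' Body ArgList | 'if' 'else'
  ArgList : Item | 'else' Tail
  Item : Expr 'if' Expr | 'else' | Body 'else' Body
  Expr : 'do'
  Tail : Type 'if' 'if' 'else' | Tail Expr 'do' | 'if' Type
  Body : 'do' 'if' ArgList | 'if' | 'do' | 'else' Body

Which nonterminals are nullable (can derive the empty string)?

No nonterminal has an empty production or an RHS whose symbols are all nullable.

{ } (none)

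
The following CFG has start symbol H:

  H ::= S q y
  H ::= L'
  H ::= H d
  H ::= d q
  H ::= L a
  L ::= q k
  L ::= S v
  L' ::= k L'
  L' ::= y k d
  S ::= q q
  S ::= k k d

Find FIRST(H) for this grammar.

From H ::= S q y: add FIRST(S) = { k, q }.
From H ::= L': add FIRST(L') = { k, y }.
From H ::= H d: add FIRST(H) = { d, k, q, y }.
H ::= d q contributes {d}.
From H ::= L a: add FIRST(L) = { k, q }.
Union: FIRST(H) = { d, k, q, y }.

{ d, k, q, y }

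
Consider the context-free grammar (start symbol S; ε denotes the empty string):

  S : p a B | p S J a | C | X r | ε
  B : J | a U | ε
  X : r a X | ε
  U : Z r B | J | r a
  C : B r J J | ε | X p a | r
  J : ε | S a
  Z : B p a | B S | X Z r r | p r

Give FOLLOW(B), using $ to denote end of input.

In S : p a B: B is at the end, add FOLLOW(S) = { $, a, p, r }.
In U : Z r B: B is at the end, add FOLLOW(U) = { $, a, p, r }.
In C : B r J J: add FIRST(r J J) = { r }.
In Z : B p a: add FIRST(p a) = { p }.
In Z : B S: add FIRST(S)\{ε} = { a, p, r }.
  Since S is nullable, also add FOLLOW(Z) = { r }.
Union: FOLLOW(B) = { $, a, p, r }.

{ $, a, p, r }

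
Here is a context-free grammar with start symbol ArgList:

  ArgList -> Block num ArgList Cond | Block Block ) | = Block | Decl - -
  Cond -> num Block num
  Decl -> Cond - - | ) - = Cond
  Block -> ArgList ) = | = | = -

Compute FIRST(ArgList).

{ ), =, num }

From ArgList -> Block num ArgList Cond: add FIRST(Block) = { ), =, num }.
From ArgList -> Block Block ): add FIRST(Block) = { ), =, num }.
ArgList -> = Block contributes {=}.
From ArgList -> Decl - -: add FIRST(Decl) = { ), num }.
Union: FIRST(ArgList) = { ), =, num }.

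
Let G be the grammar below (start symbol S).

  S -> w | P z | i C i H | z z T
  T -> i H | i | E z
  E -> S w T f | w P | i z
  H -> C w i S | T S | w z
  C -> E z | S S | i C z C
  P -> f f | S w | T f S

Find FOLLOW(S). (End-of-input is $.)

{ $, f, i, w, z }

S is the start symbol, so $ ∈ FOLLOW(S).
In E -> S w T f: add FIRST(w T f) = { w }.
In H -> C w i S: S is at the end, add FOLLOW(H) = { $, f, i, w, z }.
In H -> T S: S is at the end, add FOLLOW(H) = { $, f, i, w, z }.
In C -> S S: add FIRST(S) = { f, i, w, z }.
In C -> S S: S is at the end, add FOLLOW(C) = { i, w, z }.
In P -> S w: add FIRST(w) = { w }.
In P -> T f S: S is at the end, add FOLLOW(P) = { z }.
Union: FOLLOW(S) = { $, f, i, w, z }.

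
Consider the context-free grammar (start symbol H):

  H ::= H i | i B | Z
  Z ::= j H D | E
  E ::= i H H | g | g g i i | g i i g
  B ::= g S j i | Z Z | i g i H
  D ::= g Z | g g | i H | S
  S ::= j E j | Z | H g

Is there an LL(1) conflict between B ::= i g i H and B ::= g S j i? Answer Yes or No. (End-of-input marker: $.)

No

FIRST(i g i H) = { i } and FIRST(g S j i) = { g }.
The FIRST sets are disjoint and neither alternative is nullable — no conflict.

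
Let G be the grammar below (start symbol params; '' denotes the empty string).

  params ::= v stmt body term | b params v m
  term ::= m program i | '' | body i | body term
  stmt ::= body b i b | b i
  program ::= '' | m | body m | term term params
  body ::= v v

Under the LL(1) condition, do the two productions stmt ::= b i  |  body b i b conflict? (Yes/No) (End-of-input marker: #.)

No

FIRST(b i) = { b } and FIRST(body b i b) = { v }.
The FIRST sets are disjoint and neither alternative is nullable — no conflict.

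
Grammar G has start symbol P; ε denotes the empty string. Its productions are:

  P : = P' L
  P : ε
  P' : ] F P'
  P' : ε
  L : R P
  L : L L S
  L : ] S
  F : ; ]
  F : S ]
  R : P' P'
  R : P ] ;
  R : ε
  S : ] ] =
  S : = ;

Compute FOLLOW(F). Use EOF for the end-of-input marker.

In P' : ] F P': add FIRST(P')\{ε} = { ] }.
  Since P' is nullable, also add FOLLOW(P') = { EOF, =, ] }.
Union: FOLLOW(F) = { EOF, =, ] }.

{ EOF, =, ] }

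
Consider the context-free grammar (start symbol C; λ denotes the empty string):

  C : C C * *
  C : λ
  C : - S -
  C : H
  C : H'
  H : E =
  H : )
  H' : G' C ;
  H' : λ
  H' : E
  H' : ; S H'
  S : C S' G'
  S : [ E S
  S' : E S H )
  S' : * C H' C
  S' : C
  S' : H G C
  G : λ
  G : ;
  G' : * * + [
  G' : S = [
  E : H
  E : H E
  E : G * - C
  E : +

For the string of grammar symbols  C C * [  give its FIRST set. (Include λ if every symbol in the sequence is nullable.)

Add FIRST(C)\{λ} = { ), *, +, -, ;, [ }; C is nullable, continue.
Add FIRST(C)\{λ} = { ), *, +, -, ;, [ }; C is nullable, continue.
* is a terminal; add {*} and stop.

{ ), *, +, -, ;, [ }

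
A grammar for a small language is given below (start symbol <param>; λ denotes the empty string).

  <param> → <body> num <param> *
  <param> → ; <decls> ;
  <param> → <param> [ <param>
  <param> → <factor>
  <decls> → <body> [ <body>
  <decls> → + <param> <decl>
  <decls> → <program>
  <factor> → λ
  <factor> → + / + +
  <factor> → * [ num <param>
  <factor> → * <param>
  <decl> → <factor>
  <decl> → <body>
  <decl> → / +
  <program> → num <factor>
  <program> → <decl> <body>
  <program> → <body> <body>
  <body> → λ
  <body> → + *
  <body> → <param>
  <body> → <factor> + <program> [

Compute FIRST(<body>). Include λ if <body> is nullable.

{ *, +, ;, [, num, λ }

<body> → λ contributes λ.
<body> → + * contributes {+}.
From <body> → <param>: add FIRST(<param>) = { *, +, ;, [, num, λ } (including λ since <param> is nullable).
From <body> → <factor> + <program> [: <factor> nullable, take FIRST(<factor>) ∪ {+} = { *, + }.
Union: FIRST(<body>) = { *, +, ;, [, num, λ }.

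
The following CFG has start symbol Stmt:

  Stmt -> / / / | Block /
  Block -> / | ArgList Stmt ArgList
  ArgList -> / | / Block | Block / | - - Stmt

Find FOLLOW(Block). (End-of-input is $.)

{ -, / }

In Stmt -> Block /: add FIRST(/) = { / }.
In ArgList -> / Block: Block is at the end, add FOLLOW(ArgList) = { -, / }.
In ArgList -> Block /: add FIRST(/) = { / }.
Union: FOLLOW(Block) = { -, / }.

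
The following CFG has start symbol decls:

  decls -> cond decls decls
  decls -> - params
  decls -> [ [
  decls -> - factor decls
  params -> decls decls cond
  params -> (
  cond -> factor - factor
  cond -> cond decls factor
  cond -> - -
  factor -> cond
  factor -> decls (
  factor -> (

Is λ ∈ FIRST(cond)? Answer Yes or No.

No nonterminal in this grammar is nullable.
No production of cond has an RHS whose symbols are all nullable, so cond is not nullable.

No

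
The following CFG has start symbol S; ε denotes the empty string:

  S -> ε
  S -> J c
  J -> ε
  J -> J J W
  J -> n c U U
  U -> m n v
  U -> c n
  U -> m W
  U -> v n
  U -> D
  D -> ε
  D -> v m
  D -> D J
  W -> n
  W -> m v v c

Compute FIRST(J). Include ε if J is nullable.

J -> ε contributes ε.
From J -> J J W: J, J nullable, take FIRST(J) ∪ FIRST(J) ∪ FIRST(W) = { m, n }.
J -> n c U U contributes {n}.
Union: FIRST(J) = { m, n, ε }.

{ m, n, ε }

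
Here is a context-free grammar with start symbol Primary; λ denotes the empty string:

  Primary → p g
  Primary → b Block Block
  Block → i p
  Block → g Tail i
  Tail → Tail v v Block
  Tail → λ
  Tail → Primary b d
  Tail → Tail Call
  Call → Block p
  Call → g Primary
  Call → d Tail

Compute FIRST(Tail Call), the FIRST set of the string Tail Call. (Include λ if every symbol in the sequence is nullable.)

{ b, d, g, i, p, v }

Add FIRST(Tail)\{λ} = { b, d, g, i, p, v }; Tail is nullable, continue.
Add FIRST(Call) = { d, g, i }; Call is not nullable, stop.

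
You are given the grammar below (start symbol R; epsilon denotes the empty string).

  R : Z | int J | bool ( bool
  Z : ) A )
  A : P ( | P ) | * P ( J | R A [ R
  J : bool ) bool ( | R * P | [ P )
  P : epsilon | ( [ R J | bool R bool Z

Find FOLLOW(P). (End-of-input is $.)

In A : P (: add FIRST(() = { ( }.
In A : P ): add FIRST()) = { ) }.
In A : * P ( J: add FIRST(( J) = { ( }.
In J : R * P: P is at the end, add FOLLOW(J) = { $, (, ), *, [, bool, int }.
In J : [ P ): add FIRST()) = { ) }.
Union: FOLLOW(P) = { $, (, ), *, [, bool, int }.

{ $, (, ), *, [, bool, int }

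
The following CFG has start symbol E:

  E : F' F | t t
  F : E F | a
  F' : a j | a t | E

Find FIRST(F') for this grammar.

F' : a j contributes {a}.
F' : a t contributes {a}.
From F' : E: add FIRST(E) = { a, t }.
Union: FIRST(F') = { a, t }.

{ a, t }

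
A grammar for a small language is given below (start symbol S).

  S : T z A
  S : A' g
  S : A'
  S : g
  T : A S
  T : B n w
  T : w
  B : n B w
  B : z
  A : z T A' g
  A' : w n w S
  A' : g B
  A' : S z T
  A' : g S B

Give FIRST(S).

From S : T z A: add FIRST(T) = { n, w, z }.
From S : A' g: add FIRST(A') = { g, n, w, z }.
From S : A': add FIRST(A') = { g, n, w, z }.
S : g contributes {g}.
Union: FIRST(S) = { g, n, w, z }.

{ g, n, w, z }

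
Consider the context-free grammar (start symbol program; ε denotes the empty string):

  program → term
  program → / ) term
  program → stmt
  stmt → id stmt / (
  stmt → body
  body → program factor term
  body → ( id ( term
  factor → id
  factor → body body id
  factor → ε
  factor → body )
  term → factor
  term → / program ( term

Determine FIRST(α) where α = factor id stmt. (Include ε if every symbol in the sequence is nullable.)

Add FIRST(factor)\{ε} = { (, ), /, id }; factor is nullable, continue.
id is a terminal; add {id} and stop.

{ (, ), /, id }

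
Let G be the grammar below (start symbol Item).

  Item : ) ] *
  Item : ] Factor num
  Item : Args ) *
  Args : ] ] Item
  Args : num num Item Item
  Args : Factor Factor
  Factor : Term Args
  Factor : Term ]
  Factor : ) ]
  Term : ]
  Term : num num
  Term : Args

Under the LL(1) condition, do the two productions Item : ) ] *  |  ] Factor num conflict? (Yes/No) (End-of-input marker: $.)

No

FIRST() ] *) = { ) } and FIRST(] Factor num) = { ] }.
The FIRST sets are disjoint and neither alternative is nullable — no conflict.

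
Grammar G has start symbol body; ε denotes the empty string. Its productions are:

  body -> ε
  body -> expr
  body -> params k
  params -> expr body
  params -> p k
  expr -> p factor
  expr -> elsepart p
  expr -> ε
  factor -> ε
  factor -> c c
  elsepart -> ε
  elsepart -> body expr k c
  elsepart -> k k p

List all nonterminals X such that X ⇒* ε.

{ body, elsepart, expr, factor, params }

Directly nullable (have an ε-production): body, expr, factor, elsepart.
params -> expr body with every symbol nullable, so params is nullable.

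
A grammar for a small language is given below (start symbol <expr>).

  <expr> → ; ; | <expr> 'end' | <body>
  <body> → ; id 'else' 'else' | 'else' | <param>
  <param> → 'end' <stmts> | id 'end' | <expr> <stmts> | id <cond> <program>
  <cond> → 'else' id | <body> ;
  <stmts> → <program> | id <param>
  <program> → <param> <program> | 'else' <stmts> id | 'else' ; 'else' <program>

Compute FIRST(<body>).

{ 'else', 'end', ;, id }

<body> → ; id 'else' 'else' contributes {;}.
<body> → 'else' contributes {'else'}.
From <body> → <param>: add FIRST(<param>) = { 'else', 'end', ;, id }.
Union: FIRST(<body>) = { 'else', 'end', ;, id }.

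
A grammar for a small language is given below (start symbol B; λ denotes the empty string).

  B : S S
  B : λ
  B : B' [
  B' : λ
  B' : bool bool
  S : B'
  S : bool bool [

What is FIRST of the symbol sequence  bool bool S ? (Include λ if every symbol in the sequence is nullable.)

{ bool }

bool is a terminal; add {bool} and stop.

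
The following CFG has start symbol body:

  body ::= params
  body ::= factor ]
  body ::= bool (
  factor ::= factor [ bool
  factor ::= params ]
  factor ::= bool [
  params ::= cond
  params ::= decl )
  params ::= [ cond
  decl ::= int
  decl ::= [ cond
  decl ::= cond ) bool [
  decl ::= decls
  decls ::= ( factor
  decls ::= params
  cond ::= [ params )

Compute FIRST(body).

{ (, [, bool, int }

From body ::= params: add FIRST(params) = { (, [, int }.
From body ::= factor ]: add FIRST(factor) = { (, [, bool, int }.
body ::= bool ( contributes {bool}.
Union: FIRST(body) = { (, [, bool, int }.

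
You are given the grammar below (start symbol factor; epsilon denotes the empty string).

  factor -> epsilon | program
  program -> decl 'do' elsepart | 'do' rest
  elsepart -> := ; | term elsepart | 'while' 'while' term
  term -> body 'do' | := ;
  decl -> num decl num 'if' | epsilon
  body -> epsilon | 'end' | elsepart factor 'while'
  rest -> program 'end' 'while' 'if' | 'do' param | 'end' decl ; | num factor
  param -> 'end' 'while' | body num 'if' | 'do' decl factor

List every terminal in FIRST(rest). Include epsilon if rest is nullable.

From rest -> program 'end' 'while' 'if': add FIRST(program) = { 'do', num }.
rest -> 'do' param contributes {'do'}.
rest -> 'end' decl ; contributes {'end'}.
rest -> num factor contributes {num}.
Union: FIRST(rest) = { 'do', 'end', num }.

{ 'do', 'end', num }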